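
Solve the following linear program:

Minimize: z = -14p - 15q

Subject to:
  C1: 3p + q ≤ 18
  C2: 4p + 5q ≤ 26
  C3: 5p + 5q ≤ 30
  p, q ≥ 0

Evaluate the objective at each vertex of the feasible region:
  z(0, 0) = 0
  z(6, 0) = -84
  z(4, 2) = -86  ←
  z(0, 5.2) = -78
The minimum is at p = 4, q = 2.

p = 4, q = 2, z = -86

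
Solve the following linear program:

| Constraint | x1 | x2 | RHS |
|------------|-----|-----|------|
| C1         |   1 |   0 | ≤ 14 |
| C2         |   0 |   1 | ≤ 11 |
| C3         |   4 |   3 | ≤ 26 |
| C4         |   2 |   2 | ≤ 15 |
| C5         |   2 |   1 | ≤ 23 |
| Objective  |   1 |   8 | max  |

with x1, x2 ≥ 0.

Evaluate the objective at each vertex of the feasible region:
  z(0, 0) = 0
  z(6.5, 0) = 6.5
  z(3.5, 4) = 35.5
  z(0, 7.5) = 60  ←
The maximum is at x1 = 0, x2 = 7.5.

x1 = 0, x2 = 7.5, z = 60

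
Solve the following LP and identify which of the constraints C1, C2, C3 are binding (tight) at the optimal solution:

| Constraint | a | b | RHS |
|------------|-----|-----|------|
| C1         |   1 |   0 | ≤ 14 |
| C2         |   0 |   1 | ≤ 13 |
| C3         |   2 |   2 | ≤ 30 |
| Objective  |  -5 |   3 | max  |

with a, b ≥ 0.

At a = 0, b = 13, compute slack b - a·x for each constraint:
  C1: 14 − 0 = 14  (slack)
  C2: 13 − 13 = 0  (binding)
  C3: 30 − 26 = 4  (slack)

Optimal: a = 0, b = 13
Binding: C2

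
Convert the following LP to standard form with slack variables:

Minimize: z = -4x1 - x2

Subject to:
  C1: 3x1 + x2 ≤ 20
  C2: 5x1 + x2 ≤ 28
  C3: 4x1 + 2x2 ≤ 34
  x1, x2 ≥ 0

min z = -4x1 - x2

s.t.
  3x1 + x2 + s1 = 20
  5x1 + x2 + s2 = 28
  4x1 + 2x2 + s3 = 34
  x1, x2, s1, s2, s3 ≥ 0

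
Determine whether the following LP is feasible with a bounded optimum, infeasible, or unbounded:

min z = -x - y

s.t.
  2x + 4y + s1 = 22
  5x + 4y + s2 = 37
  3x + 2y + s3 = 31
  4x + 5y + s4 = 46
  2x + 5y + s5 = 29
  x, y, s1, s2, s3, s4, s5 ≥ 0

Feasible with a bounded optimal solution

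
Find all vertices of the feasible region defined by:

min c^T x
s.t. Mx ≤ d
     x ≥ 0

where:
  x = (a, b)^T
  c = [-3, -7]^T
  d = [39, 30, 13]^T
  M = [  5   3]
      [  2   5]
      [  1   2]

(0, 0), (7.8, 0), (5.571, 3.714), (5, 4), (0, 6)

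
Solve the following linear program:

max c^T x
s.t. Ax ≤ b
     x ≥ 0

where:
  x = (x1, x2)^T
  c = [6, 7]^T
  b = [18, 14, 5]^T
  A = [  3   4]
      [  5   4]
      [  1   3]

Evaluate the objective at each vertex of the feasible region:
  z(0, 0) = 0
  z(2.8, 0) = 16.8
  z(2, 1) = 19  ←
  z(0, 1.667) = 11.67
The maximum is at x1 = 2, x2 = 1.

x1 = 2, x2 = 1, z = 19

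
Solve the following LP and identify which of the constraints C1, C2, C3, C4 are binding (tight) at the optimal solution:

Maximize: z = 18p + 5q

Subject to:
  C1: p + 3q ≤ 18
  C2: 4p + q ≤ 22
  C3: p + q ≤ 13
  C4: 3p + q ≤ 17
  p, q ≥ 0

At p = 5, q = 2, compute slack b - a·x for each constraint:
  C1: 18 − 11 = 7  (slack)
  C2: 22 − 22 = 0  (binding)
  C3: 13 − 7 = 6  (slack)
  C4: 17 − 17 = 0  (binding)

Optimal: p = 5, q = 2
Binding: C2, C4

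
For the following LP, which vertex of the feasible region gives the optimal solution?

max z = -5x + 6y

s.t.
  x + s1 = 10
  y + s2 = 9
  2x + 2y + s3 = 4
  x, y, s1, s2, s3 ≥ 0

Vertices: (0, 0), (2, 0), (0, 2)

Evaluate the objective at each vertex of the feasible region:
  z(0, 0) = 0
  z(2, 0) = -10
  z(0, 2) = 12  ←
The maximum is at x = 0, y = 2.

(0, 2)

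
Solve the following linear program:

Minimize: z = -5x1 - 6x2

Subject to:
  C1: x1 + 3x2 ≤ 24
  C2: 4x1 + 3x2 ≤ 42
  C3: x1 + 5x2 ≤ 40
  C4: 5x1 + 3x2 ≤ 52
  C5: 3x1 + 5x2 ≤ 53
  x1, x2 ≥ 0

Evaluate the objective at each vertex of the feasible region:
  z(0, 0) = 0
  z(10.4, 0) = -52
  z(10, 0.6667) = -54
  z(6, 6) = -66  ←
  z(0, 8) = -48
The minimum is at x1 = 6, x2 = 6.

x1 = 6, x2 = 6, z = -66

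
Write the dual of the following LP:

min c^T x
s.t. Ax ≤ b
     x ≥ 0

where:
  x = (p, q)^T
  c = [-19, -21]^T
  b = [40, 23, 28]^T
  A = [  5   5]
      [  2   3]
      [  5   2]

Primal min cᵀx s.t. Ax ≤ b, x ≥ 0  →  Dual max −bᵀy s.t. Aᵀy ≥ −c, y ≥ 0.

Maximize: z = -40y1 - 23y2 - 28y3

Subject to:
  5y1 + 2y2 + 5y3 ≥ 19
  5y1 + 3y2 + 2y3 ≥ 21
  y1, y2, y3 ≥ 0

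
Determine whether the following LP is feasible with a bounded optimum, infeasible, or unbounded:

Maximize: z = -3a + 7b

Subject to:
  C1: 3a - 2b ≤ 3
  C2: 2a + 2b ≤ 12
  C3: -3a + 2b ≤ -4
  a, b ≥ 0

Infeasible (no feasible solution exists)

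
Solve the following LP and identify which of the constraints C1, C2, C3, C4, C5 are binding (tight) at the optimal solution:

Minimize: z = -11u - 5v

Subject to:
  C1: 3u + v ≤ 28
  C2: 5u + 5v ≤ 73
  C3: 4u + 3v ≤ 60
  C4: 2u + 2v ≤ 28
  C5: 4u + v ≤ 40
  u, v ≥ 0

At u = 7, v = 7, compute slack b - a·x for each constraint:
  C1: 28 − 28 = 0  (binding)
  C2: 73 − 70 = 3  (slack)
  C3: 60 − 49 = 11  (slack)
  C4: 28 − 28 = 0  (binding)
  C5: 40 − 35 = 5  (slack)

Optimal: u = 7, v = 7
Binding: C1, C4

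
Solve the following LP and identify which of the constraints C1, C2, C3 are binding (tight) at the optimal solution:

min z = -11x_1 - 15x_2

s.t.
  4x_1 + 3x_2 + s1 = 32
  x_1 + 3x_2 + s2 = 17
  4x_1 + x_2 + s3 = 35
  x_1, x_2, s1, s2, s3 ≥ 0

At x_1 = 5, x_2 = 4, compute slack b - a·x for each constraint:
  C1: 32 − 32 = 0  (binding)
  C2: 17 − 17 = 0  (binding)
  C3: 35 − 24 = 11  (slack)

Optimal: x_1 = 5, x_2 = 4
Binding: C1, C2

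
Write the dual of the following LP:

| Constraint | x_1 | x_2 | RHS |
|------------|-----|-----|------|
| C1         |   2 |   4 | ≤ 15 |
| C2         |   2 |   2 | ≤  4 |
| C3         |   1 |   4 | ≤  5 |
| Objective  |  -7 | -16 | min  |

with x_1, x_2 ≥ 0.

Primal min cᵀx s.t. Ax ≤ b, x ≥ 0  →  Dual max −bᵀy s.t. Aᵀy ≥ −c, y ≥ 0.

Maximize: z = -15y1 - 4y2 - 5y3

Subject to:
  2y1 + 2y2 + y3 ≥ 7
  4y1 + 2y2 + 4y3 ≥ 16
  y1, y2, y3 ≥ 0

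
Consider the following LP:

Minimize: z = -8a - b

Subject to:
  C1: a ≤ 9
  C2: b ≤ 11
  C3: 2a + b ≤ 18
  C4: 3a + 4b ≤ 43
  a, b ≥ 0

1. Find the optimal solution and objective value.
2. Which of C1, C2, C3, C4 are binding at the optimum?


1. a = 9, b = 0, z = -72
2. C1, C3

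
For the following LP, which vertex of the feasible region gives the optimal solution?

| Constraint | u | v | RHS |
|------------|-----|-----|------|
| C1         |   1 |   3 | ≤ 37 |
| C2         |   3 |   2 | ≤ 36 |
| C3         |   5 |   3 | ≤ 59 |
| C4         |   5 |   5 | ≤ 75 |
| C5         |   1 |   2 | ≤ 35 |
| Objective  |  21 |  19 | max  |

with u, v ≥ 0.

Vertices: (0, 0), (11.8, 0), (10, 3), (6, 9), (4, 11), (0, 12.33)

Evaluate the objective at each vertex of the feasible region:
  z(0, 0) = 0
  z(11.8, 0) = 247.8
  z(10, 3) = 267
  z(6, 9) = 297  ←
  z(4, 11) = 293
  z(0, 12.33) = 234.3
The maximum is at u = 6, v = 9.

(6, 9)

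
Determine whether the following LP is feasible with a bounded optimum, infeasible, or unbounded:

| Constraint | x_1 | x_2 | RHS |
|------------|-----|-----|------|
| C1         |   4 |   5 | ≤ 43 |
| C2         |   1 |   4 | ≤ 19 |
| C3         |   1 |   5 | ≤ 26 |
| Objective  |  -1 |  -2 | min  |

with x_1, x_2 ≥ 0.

Feasible with a bounded optimal solution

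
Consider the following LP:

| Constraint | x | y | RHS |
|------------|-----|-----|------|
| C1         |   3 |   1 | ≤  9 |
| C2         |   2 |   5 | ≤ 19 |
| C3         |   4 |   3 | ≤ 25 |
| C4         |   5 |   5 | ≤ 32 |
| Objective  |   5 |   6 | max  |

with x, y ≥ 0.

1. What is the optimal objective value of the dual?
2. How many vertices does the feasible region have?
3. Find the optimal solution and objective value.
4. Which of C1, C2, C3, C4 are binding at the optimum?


1. 28
2. 4
3. x = 2, y = 3, z = 28
4. C1, C2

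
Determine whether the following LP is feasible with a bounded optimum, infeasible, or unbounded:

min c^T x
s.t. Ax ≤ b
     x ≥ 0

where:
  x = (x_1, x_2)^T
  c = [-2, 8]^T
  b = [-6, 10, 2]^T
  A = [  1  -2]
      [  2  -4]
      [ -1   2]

Infeasible (no feasible solution exists)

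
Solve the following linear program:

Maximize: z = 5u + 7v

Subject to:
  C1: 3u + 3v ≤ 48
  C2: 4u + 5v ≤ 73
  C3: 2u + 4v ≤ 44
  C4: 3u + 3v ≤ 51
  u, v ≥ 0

Evaluate the objective at each vertex of the feasible region:
  z(0, 0) = 0
  z(16, 0) = 80
  z(10, 6) = 92  ←
  z(0, 11) = 77
The maximum is at u = 10, v = 6.

u = 10, v = 6, z = 92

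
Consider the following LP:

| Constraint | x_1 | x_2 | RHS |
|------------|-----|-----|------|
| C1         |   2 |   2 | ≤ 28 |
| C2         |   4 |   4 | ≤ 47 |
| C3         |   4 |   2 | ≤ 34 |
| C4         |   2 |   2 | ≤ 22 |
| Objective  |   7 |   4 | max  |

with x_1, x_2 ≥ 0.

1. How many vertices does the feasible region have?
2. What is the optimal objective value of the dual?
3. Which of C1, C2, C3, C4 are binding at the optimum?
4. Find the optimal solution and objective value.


1. 4
2. 62
3. C3, C4
4. x_1 = 6, x_2 = 5, z = 62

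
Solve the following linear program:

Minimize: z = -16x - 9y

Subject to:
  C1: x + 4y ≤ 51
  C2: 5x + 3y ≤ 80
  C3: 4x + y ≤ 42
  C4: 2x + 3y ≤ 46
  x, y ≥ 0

Evaluate the objective at each vertex of the feasible region:
  z(0, 0) = 0
  z(10.5, 0) = -168
  z(8, 10) = -218  ←
  z(6.2, 11.2) = -200
  z(0, 12.75) = -114.8
The minimum is at x = 8, y = 10.

x = 8, y = 10, z = -218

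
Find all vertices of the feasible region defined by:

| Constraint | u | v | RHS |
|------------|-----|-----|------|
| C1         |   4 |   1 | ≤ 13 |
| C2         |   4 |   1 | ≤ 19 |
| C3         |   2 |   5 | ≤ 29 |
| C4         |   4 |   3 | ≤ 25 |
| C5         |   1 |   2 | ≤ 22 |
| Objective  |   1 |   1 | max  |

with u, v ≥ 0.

(0, 0), (3.25, 0), (2, 5), (0, 5.8)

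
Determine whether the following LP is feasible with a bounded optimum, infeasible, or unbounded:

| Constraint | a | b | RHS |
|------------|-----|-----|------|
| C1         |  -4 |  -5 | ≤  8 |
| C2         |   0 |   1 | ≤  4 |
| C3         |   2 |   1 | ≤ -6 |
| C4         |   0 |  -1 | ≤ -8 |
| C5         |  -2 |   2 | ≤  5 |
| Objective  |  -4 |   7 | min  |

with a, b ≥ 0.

Infeasible (no feasible solution exists)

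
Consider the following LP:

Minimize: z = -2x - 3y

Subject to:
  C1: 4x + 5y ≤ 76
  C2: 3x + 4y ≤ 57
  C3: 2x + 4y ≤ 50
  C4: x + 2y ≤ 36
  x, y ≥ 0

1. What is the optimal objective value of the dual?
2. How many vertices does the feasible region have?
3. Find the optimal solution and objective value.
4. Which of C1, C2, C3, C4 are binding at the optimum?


1. -41
2. 4
3. x = 7, y = 9, z = -41
4. C2, C3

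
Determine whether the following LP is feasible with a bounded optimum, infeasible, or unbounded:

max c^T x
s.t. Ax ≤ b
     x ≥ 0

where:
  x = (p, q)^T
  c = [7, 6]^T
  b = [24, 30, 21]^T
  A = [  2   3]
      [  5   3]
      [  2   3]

Feasible with a bounded optimal solution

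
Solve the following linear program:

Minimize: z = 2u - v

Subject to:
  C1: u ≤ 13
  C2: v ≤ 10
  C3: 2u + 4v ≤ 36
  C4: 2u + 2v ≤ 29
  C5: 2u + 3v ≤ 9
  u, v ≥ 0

Evaluate the objective at each vertex of the feasible region:
  z(0, 0) = 0
  z(4.5, 0) = 9
  z(0, 3) = -3  ←
The minimum is at u = 0, v = 3.

u = 0, v = 3, z = -3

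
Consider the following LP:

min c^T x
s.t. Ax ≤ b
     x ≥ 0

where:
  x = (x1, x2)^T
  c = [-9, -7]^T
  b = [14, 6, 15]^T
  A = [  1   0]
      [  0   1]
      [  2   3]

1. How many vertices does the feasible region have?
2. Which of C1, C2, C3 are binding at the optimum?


1. 3
2. C3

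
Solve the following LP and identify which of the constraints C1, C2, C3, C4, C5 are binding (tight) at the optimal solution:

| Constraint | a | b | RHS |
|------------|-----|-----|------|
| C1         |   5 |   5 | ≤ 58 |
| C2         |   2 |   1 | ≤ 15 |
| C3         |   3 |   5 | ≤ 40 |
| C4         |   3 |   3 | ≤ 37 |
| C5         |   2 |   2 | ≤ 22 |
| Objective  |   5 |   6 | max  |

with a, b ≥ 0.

At a = 5, b = 5, compute slack b - a·x for each constraint:
  C1: 58 − 50 = 8  (slack)
  C2: 15 − 15 = 0  (binding)
  C3: 40 − 40 = 0  (binding)
  C4: 37 − 30 = 7  (slack)
  C5: 22 − 20 = 2  (slack)

Optimal: a = 5, b = 5
Binding: C2, C3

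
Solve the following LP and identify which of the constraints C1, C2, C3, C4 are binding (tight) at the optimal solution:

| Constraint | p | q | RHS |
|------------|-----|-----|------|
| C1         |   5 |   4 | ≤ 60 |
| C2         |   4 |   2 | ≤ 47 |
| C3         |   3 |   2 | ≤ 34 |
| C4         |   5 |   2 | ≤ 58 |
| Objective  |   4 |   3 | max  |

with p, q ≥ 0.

At p = 8, q = 5, compute slack b - a·x for each constraint:
  C1: 60 − 60 = 0  (binding)
  C2: 47 − 42 = 5  (slack)
  C3: 34 − 34 = 0  (binding)
  C4: 58 − 50 = 8  (slack)

Optimal: p = 8, q = 5
Binding: C1, C3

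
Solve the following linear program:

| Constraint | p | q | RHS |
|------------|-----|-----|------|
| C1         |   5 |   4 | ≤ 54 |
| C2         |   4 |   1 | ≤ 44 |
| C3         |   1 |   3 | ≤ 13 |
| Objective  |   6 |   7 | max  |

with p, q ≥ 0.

Evaluate the objective at each vertex of the feasible region:
  z(0, 0) = 0
  z(10.8, 0) = 64.8
  z(10, 1) = 67  ←
  z(0, 4.333) = 30.33
The maximum is at p = 10, q = 1.

p = 10, q = 1, z = 67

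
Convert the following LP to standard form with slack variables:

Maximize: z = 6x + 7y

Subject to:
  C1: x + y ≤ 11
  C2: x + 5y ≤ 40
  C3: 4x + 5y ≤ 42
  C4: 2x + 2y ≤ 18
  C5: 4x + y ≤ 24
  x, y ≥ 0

max z = 6x + 7y

s.t.
  x + y + s1 = 11
  x + 5y + s2 = 40
  4x + 5y + s3 = 42
  2x + 2y + s4 = 18
  4x + y + s5 = 24
  x, y, s1, s2, s3, s4, s5 ≥ 0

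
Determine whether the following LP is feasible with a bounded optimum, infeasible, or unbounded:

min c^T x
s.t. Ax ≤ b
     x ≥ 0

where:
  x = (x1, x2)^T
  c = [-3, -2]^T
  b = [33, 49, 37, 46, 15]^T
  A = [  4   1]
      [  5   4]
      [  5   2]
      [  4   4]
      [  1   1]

Feasible with a bounded optimal solution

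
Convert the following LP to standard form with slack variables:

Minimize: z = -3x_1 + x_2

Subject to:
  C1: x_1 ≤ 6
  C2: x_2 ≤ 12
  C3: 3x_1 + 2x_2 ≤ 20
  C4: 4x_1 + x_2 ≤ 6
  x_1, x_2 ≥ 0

min z = -3x_1 + x_2

s.t.
  x_1 + s1 = 6
  x_2 + s2 = 12
  3x_1 + 2x_2 + s3 = 20
  4x_1 + x_2 + s4 = 6
  x_1, x_2, s1, s2, s3, s4 ≥ 0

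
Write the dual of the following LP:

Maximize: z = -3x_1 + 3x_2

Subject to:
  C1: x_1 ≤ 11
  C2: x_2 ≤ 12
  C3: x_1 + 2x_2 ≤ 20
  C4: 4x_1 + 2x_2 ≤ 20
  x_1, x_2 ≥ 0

Primal max cᵀx s.t. Ax ≤ b, x ≥ 0  →  Dual min bᵀy s.t. Aᵀy ≥ c, y ≥ 0.

Minimize: z = 11y1 + 12y2 + 20y3 + 20y4

Subject to:
  y1 + y3 + 4y4 ≥ -3
  y2 + 2y3 + 2y4 ≥ 3
  y1, y2, y3, y4 ≥ 0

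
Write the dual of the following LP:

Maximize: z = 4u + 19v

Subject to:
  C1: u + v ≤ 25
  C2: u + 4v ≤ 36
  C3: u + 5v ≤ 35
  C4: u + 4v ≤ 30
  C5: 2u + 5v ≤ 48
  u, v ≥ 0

Primal max cᵀx s.t. Ax ≤ b, x ≥ 0  →  Dual min bᵀy s.t. Aᵀy ≥ c, y ≥ 0.

Minimize: z = 25y1 + 36y2 + 35y3 + 30y4 + 48y5

Subject to:
  y1 + y2 + y3 + y4 + 2y5 ≥ 4
  y1 + 4y2 + 5y3 + 4y4 + 5y5 ≥ 19
  y1, y2, y3, y4, y5 ≥ 0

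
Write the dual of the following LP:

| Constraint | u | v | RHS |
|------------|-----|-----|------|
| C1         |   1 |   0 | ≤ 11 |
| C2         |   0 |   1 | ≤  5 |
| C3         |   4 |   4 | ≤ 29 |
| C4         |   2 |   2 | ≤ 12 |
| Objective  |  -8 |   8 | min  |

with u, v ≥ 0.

Primal min cᵀx s.t. Ax ≤ b, x ≥ 0  →  Dual max −bᵀy s.t. Aᵀy ≥ −c, y ≥ 0.

Maximize: z = -11y1 - 5y2 - 29y3 - 12y4

Subject to:
  y1 + 4y3 + 2y4 ≥ 8
  y2 + 4y3 + 2y4 ≥ -8
  y1, y2, y3, y4 ≥ 0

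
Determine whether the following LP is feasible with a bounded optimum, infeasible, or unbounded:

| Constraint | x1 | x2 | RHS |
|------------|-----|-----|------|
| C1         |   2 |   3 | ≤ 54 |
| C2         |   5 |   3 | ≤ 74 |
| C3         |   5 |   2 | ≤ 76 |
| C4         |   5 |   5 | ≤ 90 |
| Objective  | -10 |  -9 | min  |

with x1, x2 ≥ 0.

Feasible with a bounded optimal solution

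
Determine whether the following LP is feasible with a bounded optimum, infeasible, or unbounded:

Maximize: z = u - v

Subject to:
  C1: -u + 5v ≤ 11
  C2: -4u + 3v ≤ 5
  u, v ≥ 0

Unbounded (objective can increase without bound)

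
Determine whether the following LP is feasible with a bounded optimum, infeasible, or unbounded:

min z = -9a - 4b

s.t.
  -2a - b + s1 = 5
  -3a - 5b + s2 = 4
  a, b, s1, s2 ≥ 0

Unbounded (objective can decrease without bound)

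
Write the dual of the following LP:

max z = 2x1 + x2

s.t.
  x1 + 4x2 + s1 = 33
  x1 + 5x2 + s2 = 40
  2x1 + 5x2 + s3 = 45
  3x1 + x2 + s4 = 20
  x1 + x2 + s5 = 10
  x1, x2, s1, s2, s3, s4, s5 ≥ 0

Primal max cᵀx s.t. Ax ≤ b, x ≥ 0  →  Dual min bᵀy s.t. Aᵀy ≥ c, y ≥ 0.

Minimize: z = 33y1 + 40y2 + 45y3 + 20y4 + 10y5

Subject to:
  y1 + y2 + 2y3 + 3y4 + y5 ≥ 2
  4y1 + 5y2 + 5y3 + y4 + y5 ≥ 1
  y1, y2, y3, y4, y5 ≥ 0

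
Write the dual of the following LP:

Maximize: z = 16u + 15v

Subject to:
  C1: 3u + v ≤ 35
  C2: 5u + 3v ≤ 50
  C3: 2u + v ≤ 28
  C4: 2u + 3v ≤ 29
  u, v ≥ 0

Primal max cᵀx s.t. Ax ≤ b, x ≥ 0  →  Dual min bᵀy s.t. Aᵀy ≥ c, y ≥ 0.

Minimize: z = 35y1 + 50y2 + 28y3 + 29y4

Subject to:
  3y1 + 5y2 + 2y3 + 2y4 ≥ 16
  y1 + 3y2 + y3 + 3y4 ≥ 15
  y1, y2, y3, y4 ≥ 0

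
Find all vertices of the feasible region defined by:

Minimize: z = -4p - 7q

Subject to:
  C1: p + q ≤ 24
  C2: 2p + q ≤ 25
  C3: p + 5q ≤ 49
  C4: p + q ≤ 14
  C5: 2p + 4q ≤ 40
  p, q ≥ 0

(0, 0), (12.5, 0), (11, 3), (8, 6), (0.6667, 9.667), (0, 9.8)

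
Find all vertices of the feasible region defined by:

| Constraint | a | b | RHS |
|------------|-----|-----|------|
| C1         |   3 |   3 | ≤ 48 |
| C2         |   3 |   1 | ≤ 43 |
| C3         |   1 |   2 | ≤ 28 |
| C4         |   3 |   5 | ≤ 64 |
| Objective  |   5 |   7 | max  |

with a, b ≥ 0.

(0, 0), (14.33, 0), (13.5, 2.5), (8, 8), (0, 12.8)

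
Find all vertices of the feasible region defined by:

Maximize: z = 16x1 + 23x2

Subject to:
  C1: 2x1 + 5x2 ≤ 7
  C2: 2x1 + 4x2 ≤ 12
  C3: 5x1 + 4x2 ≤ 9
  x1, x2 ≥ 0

(0, 0), (1.8, 0), (1, 1), (0, 1.4)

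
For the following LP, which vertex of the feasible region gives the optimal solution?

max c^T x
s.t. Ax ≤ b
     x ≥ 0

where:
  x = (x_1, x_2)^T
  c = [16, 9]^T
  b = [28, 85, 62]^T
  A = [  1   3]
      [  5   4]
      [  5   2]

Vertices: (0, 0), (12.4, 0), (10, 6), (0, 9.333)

Evaluate the objective at each vertex of the feasible region:
  z(0, 0) = 0
  z(12.4, 0) = 198.4
  z(10, 6) = 214  ←
  z(0, 9.333) = 84
The maximum is at x_1 = 10, x_2 = 6.

(10, 6)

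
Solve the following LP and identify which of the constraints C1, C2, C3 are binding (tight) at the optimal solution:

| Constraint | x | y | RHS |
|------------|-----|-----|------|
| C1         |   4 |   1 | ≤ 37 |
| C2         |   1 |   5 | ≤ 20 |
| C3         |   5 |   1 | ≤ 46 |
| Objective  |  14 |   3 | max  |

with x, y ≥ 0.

At x = 9, y = 1, compute slack b - a·x for each constraint:
  C1: 37 − 37 = 0  (binding)
  C2: 20 − 14 = 6  (slack)
  C3: 46 − 46 = 0  (binding)

Optimal: x = 9, y = 1
Binding: C1, C3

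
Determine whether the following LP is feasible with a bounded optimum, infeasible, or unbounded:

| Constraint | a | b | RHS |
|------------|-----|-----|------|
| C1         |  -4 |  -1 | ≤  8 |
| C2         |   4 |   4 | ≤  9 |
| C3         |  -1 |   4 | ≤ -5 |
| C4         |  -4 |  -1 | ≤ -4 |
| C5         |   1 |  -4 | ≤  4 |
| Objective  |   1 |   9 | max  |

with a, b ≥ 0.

Infeasible (no feasible solution exists)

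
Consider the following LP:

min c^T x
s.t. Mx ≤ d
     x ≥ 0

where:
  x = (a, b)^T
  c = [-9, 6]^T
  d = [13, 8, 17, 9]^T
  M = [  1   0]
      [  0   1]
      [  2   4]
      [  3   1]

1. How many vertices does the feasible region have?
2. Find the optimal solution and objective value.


1. 4
2. a = 3, b = 0, z = -27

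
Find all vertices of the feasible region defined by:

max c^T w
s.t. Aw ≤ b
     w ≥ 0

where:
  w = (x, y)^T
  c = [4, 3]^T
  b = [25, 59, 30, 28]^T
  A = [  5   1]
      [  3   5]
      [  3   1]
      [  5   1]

(0, 0), (5, 0), (3, 10), (0, 11.8)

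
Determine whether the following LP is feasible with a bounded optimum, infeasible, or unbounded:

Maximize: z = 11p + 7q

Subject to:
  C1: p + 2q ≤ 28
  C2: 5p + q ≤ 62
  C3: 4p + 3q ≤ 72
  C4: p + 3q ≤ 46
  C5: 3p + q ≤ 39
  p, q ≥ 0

Feasible with a bounded optimal solution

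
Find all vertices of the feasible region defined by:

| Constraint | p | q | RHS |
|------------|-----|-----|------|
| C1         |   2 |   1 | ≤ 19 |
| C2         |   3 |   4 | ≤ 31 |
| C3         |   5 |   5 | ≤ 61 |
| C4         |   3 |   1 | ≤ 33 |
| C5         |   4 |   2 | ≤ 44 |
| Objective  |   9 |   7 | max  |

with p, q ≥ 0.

(0, 0), (9.5, 0), (9, 1), (0, 7.75)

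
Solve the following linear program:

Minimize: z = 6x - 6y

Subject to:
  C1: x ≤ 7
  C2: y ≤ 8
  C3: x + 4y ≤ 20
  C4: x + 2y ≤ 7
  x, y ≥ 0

Evaluate the objective at each vertex of the feasible region:
  z(0, 0) = 0
  z(7, 0) = 42
  z(0, 3.5) = -21  ←
The minimum is at x = 0, y = 3.5.

x = 0, y = 3.5, z = -21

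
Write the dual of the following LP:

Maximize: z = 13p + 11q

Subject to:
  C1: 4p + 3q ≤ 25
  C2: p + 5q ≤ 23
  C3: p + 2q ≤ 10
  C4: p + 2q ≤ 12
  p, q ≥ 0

Primal max cᵀx s.t. Ax ≤ b, x ≥ 0  →  Dual min bᵀy s.t. Aᵀy ≥ c, y ≥ 0.

Minimize: z = 25y1 + 23y2 + 10y3 + 12y4

Subject to:
  4y1 + y2 + y3 + y4 ≥ 13
  3y1 + 5y2 + 2y3 + 2y4 ≥ 11
  y1, y2, y3, y4 ≥ 0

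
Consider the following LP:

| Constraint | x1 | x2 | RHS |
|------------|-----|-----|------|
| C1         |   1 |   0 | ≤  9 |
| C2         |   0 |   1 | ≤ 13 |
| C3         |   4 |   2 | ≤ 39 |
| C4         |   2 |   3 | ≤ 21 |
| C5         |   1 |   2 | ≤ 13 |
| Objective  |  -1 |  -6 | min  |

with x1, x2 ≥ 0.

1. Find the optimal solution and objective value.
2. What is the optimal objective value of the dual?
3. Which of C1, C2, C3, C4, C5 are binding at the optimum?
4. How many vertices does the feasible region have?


1. x1 = 0, x2 = 6.5, z = -39
2. -39
3. C5
4. 5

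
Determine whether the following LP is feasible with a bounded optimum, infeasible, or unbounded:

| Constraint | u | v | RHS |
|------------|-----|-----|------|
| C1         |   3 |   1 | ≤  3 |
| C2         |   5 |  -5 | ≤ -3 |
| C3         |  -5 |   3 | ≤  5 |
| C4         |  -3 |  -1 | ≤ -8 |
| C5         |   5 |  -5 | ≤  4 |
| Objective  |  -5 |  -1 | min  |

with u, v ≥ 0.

Infeasible (no feasible solution exists)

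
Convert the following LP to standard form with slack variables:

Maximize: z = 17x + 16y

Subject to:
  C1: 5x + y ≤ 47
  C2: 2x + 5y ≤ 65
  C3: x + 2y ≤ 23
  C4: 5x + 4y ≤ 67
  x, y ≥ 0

max z = 17x + 16y

s.t.
  5x + y + s1 = 47
  2x + 5y + s2 = 65
  x + 2y + s3 = 23
  5x + 4y + s4 = 67
  x, y, s1, s2, s3, s4 ≥ 0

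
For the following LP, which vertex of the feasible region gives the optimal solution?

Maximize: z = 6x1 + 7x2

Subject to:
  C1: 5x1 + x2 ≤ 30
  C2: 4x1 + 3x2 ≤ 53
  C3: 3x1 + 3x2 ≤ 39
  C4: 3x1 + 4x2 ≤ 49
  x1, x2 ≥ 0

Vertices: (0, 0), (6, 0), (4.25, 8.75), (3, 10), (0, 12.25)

Evaluate the objective at each vertex of the feasible region:
  z(0, 0) = 0
  z(6, 0) = 36
  z(4.25, 8.75) = 86.75
  z(3, 10) = 88  ←
  z(0, 12.25) = 85.75
The maximum is at x1 = 3, x2 = 10.

(3, 10)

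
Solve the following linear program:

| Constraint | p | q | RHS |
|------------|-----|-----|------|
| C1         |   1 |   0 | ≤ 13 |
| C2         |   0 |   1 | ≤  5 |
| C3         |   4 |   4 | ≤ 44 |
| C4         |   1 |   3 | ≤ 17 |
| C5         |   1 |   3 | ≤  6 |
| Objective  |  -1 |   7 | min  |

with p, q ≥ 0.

Evaluate the objective at each vertex of the feasible region:
  z(0, 0) = 0
  z(6, 0) = -6  ←
  z(0, 2) = 14
The minimum is at p = 6, q = 0.

p = 6, q = 0, z = -6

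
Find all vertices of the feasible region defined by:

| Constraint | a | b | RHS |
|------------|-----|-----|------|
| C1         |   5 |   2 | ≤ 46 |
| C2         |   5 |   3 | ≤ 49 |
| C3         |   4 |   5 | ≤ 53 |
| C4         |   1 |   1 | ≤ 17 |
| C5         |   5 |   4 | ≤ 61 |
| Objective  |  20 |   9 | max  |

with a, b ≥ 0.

(0, 0), (9.2, 0), (8, 3), (6.615, 5.308), (0, 10.6)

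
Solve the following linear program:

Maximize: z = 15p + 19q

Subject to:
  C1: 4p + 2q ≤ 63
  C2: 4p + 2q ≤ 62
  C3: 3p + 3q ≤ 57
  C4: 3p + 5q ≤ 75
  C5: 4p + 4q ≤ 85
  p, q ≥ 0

Evaluate the objective at each vertex of the feasible region:
  z(0, 0) = 0
  z(15.5, 0) = 232.5
  z(12, 7) = 313
  z(10, 9) = 321  ←
  z(0, 15) = 285
The maximum is at p = 10, q = 9.

p = 10, q = 9, z = 321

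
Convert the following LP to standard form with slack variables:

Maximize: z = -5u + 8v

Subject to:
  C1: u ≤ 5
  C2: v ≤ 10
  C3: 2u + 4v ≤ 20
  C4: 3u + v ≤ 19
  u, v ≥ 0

max z = -5u + 8v

s.t.
  u + s1 = 5
  v + s2 = 10
  2u + 4v + s3 = 20
  3u + v + s4 = 19
  u, v, s1, s2, s3, s4 ≥ 0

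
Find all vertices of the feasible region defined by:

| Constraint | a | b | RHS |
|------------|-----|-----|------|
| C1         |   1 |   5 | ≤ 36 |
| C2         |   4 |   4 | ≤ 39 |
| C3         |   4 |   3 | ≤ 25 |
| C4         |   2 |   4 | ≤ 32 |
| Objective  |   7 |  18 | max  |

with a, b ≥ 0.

(0, 0), (6.25, 0), (1, 7), (0, 7.2)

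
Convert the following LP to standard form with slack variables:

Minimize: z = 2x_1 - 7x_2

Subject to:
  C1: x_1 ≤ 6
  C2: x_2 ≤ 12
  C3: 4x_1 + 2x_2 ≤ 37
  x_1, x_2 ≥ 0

min z = 2x_1 - 7x_2

s.t.
  x_1 + s1 = 6
  x_2 + s2 = 12
  4x_1 + 2x_2 + s3 = 37
  x_1, x_2, s1, s2, s3 ≥ 0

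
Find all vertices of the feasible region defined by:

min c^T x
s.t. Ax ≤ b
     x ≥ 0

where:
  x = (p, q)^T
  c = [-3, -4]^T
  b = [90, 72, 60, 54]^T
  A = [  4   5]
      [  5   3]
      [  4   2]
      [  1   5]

(0, 0), (14.4, 0), (9, 9), (0, 10.8)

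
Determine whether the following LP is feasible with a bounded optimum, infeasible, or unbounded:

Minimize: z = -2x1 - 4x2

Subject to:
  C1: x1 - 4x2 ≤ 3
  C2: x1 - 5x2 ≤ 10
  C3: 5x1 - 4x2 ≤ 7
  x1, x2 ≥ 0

Unbounded (objective can decrease without bound)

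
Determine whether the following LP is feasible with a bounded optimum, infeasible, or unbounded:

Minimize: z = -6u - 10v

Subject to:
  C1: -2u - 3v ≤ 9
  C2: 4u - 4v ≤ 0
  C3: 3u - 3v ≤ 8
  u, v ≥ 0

Unbounded (objective can decrease without bound)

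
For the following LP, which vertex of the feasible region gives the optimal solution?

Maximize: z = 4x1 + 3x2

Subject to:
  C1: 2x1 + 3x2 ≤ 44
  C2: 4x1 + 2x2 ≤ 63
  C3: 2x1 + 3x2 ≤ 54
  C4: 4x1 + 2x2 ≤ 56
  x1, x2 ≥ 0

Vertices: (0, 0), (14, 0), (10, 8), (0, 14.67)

Evaluate the objective at each vertex of the feasible region:
  z(0, 0) = 0
  z(14, 0) = 56
  z(10, 8) = 64  ←
  z(0, 14.67) = 44
The maximum is at x1 = 10, x2 = 8.

(10, 8)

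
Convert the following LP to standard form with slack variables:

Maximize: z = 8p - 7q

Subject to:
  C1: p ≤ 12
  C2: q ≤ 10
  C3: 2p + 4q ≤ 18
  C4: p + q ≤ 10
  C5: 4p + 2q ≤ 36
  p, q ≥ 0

max z = 8p - 7q

s.t.
  p + s1 = 12
  q + s2 = 10
  2p + 4q + s3 = 18
  p + q + s4 = 10
  4p + 2q + s5 = 36
  p, q, s1, s2, s3, s4, s5 ≥ 0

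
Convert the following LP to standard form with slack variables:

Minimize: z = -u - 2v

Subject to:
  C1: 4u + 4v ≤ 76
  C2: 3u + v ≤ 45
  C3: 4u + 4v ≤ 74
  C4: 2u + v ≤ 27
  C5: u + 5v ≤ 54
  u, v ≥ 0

min z = -u - 2v

s.t.
  4u + 4v + s1 = 76
  3u + v + s2 = 45
  4u + 4v + s3 = 74
  2u + v + s4 = 27
  u + 5v + s5 = 54
  u, v, s1, s2, s3, s4, s5 ≥ 0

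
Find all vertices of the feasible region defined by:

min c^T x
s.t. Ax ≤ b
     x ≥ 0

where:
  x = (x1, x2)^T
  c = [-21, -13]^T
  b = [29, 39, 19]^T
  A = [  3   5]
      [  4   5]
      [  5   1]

(0, 0), (3.8, 0), (3, 4), (0, 5.8)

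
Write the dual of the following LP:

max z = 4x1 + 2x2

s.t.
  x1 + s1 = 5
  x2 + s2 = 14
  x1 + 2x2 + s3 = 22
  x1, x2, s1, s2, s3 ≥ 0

Primal max cᵀx s.t. Ax ≤ b, x ≥ 0  →  Dual min bᵀy s.t. Aᵀy ≥ c, y ≥ 0.

Minimize: z = 5y1 + 14y2 + 22y3

Subject to:
  y1 + y3 ≥ 4
  y2 + 2y3 ≥ 2
  y1, y2, y3 ≥ 0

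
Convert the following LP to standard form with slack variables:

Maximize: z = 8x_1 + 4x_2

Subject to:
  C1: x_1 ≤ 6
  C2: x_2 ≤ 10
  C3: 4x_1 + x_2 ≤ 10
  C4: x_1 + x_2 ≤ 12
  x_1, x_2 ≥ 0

max z = 8x_1 + 4x_2

s.t.
  x_1 + s1 = 6
  x_2 + s2 = 10
  4x_1 + x_2 + s3 = 10
  x_1 + x_2 + s4 = 12
  x_1, x_2, s1, s2, s3, s4 ≥ 0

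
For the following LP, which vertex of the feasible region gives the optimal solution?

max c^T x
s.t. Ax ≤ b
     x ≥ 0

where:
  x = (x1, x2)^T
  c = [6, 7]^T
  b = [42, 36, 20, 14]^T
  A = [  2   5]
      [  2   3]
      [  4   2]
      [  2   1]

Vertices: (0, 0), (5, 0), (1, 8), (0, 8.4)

Evaluate the objective at each vertex of the feasible region:
  z(0, 0) = 0
  z(5, 0) = 30
  z(1, 8) = 62  ←
  z(0, 8.4) = 58.8
The maximum is at x1 = 1, x2 = 8.

(1, 8)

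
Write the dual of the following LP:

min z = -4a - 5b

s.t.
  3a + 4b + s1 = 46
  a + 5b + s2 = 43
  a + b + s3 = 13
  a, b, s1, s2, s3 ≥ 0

Primal min cᵀx s.t. Ax ≤ b, x ≥ 0  →  Dual max −bᵀy s.t. Aᵀy ≥ −c, y ≥ 0.

Maximize: z = -46y1 - 43y2 - 13y3

Subject to:
  3y1 + y2 + y3 ≥ 4
  4y1 + 5y2 + y3 ≥ 5
  y1, y2, y3 ≥ 0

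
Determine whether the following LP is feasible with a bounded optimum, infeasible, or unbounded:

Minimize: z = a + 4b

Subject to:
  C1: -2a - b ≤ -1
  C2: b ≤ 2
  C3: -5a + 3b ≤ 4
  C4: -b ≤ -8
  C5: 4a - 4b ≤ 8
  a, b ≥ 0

Infeasible (no feasible solution exists)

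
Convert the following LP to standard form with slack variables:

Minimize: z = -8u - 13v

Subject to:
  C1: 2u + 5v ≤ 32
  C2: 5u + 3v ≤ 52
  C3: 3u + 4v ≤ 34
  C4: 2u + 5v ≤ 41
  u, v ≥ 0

min z = -8u - 13v

s.t.
  2u + 5v + s1 = 32
  5u + 3v + s2 = 52
  3u + 4v + s3 = 34
  2u + 5v + s4 = 41
  u, v, s1, s2, s3, s4 ≥ 0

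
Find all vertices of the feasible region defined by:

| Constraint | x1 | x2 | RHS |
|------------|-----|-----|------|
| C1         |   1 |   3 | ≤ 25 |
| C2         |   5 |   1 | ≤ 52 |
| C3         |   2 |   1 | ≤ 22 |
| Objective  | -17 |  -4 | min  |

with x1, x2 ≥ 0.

(0, 0), (10.4, 0), (10, 2), (8.2, 5.6), (0, 8.333)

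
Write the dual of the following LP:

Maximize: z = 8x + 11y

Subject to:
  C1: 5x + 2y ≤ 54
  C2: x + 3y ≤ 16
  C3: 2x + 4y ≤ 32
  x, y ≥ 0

Primal max cᵀx s.t. Ax ≤ b, x ≥ 0  →  Dual min bᵀy s.t. Aᵀy ≥ c, y ≥ 0.

Minimize: z = 54y1 + 16y2 + 32y3

Subject to:
  5y1 + y2 + 2y3 ≥ 8
  2y1 + 3y2 + 4y3 ≥ 11
  y1, y2, y3 ≥ 0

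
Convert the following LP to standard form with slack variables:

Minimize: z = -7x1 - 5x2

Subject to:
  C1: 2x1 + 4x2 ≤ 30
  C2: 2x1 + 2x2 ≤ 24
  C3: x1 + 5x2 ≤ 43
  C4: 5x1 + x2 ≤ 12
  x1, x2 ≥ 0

min z = -7x1 - 5x2

s.t.
  2x1 + 4x2 + s1 = 30
  2x1 + 2x2 + s2 = 24
  x1 + 5x2 + s3 = 43
  5x1 + x2 + s4 = 12
  x1, x2, s1, s2, s3, s4 ≥ 0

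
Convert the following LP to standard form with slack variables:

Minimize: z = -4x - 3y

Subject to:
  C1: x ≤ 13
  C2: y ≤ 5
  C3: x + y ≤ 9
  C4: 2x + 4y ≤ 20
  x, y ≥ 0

min z = -4x - 3y

s.t.
  x + s1 = 13
  y + s2 = 5
  x + y + s3 = 9
  2x + 4y + s4 = 20
  x, y, s1, s2, s3, s4 ≥ 0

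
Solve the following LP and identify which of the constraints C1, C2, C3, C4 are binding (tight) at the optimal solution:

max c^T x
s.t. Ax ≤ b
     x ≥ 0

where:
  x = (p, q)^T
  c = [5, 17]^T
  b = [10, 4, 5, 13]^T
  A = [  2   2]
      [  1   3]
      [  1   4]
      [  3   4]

At p = 1, q = 1, compute slack b - a·x for each constraint:
  C1: 10 − 4 = 6  (slack)
  C2: 4 − 4 = 0  (binding)
  C3: 5 − 5 = 0  (binding)
  C4: 13 − 7 = 6  (slack)

Optimal: p = 1, q = 1
Binding: C2, C3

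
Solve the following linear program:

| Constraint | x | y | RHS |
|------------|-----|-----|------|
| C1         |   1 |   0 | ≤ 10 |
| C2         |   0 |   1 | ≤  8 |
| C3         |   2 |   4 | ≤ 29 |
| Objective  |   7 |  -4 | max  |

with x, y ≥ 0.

Evaluate the objective at each vertex of the feasible region:
  z(0, 0) = 0
  z(10, 0) = 70  ←
  z(10, 2.25) = 61
  z(0, 7.25) = -29
The maximum is at x = 10, y = 0.

x = 10, y = 0, z = 70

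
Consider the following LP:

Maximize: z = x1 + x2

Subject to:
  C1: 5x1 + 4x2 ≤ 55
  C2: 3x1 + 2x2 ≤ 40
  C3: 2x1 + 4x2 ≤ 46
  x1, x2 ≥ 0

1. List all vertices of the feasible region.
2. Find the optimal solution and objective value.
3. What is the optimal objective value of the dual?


1. (0, 0), (11, 0), (3, 10), (0, 11.5)
2. x1 = 3, x2 = 10, z = 13
3. 13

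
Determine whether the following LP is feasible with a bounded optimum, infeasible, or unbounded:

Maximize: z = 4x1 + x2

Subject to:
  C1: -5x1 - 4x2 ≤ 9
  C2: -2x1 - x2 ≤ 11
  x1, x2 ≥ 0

Unbounded (objective can increase without bound)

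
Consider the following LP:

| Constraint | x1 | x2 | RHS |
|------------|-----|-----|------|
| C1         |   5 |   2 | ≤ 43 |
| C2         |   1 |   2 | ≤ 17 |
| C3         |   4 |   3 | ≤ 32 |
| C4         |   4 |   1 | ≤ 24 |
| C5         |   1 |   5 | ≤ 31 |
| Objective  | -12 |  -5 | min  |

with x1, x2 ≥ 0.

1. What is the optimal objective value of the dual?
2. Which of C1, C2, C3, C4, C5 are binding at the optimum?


1. -80
2. C3, C4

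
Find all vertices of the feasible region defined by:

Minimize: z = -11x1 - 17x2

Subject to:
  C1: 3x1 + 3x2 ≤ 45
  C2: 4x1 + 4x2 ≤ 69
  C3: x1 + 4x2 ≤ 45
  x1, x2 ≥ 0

(0, 0), (15, 0), (5, 10), (0, 11.25)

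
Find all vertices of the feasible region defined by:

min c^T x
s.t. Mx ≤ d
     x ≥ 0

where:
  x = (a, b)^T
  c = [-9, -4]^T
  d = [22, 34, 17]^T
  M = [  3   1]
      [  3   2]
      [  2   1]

(0, 0), (7.333, 0), (5, 7), (0, 17)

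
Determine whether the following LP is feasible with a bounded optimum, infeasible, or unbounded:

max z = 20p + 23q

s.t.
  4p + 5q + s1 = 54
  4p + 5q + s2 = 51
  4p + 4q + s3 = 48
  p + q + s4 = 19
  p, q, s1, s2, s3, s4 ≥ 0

Feasible with a bounded optimal solution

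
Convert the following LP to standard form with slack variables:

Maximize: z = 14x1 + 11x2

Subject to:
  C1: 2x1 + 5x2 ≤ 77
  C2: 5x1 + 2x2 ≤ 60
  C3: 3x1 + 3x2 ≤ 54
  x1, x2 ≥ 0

max z = 14x1 + 11x2

s.t.
  2x1 + 5x2 + s1 = 77
  5x1 + 2x2 + s2 = 60
  3x1 + 3x2 + s3 = 54
  x1, x2, s1, s2, s3 ≥ 0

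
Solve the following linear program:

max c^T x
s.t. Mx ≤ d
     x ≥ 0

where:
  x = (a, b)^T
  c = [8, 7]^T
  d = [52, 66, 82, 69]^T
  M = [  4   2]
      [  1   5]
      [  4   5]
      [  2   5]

Evaluate the objective at each vertex of the feasible region:
  z(0, 0) = 0
  z(13, 0) = 104
  z(8, 10) = 134  ←
  z(6.5, 11.2) = 130.4
  z(3, 12.6) = 112.2
  z(0, 13.2) = 92.4
The maximum is at a = 8, b = 10.

a = 8, b = 10, z = 134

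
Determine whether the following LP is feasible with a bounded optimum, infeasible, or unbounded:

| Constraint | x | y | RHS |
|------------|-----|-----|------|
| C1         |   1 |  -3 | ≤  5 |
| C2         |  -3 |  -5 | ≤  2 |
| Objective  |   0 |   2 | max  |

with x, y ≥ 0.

Unbounded (objective can increase without bound)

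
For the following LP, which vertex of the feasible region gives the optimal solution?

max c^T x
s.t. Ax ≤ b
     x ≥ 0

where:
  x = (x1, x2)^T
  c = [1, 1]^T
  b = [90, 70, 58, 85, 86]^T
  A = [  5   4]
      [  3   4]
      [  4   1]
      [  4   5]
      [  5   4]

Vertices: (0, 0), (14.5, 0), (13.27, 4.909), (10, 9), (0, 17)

Evaluate the objective at each vertex of the feasible region:
  z(0, 0) = 0
  z(14.5, 0) = 14.5
  z(13.27, 4.909) = 18.18
  z(10, 9) = 19  ←
  z(0, 17) = 17
The maximum is at x1 = 10, x2 = 9.

(10, 9)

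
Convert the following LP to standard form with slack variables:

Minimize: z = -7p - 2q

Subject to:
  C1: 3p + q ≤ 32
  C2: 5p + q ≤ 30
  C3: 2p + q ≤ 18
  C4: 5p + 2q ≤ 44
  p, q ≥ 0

min z = -7p - 2q

s.t.
  3p + q + s1 = 32
  5p + q + s2 = 30
  2p + q + s3 = 18
  5p + 2q + s4 = 44
  p, q, s1, s2, s3, s4 ≥ 0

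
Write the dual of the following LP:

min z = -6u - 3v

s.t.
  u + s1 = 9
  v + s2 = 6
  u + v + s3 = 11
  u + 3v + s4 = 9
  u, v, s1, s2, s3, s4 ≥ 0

Primal min cᵀx s.t. Ax ≤ b, x ≥ 0  →  Dual max −bᵀy s.t. Aᵀy ≥ −c, y ≥ 0.

Maximize: z = -9y1 - 6y2 - 11y3 - 9y4

Subject to:
  y1 + y3 + y4 ≥ 6
  y2 + y3 + 3y4 ≥ 3
  y1, y2, y3, y4 ≥ 0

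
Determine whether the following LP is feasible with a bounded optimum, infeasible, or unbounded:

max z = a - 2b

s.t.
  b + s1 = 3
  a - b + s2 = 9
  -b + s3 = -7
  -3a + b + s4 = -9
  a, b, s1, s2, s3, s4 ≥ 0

Infeasible (no feasible solution exists)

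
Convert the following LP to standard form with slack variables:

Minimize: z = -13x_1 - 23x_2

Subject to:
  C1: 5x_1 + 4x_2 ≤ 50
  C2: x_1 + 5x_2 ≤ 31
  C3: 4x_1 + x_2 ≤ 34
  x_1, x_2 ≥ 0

min z = -13x_1 - 23x_2

s.t.
  5x_1 + 4x_2 + s1 = 50
  x_1 + 5x_2 + s2 = 31
  4x_1 + x_2 + s3 = 34
  x_1, x_2, s1, s2, s3 ≥ 0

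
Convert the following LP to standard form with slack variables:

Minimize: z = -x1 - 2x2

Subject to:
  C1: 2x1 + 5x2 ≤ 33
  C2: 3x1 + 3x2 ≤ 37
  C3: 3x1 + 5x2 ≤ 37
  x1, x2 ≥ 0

min z = -x1 - 2x2

s.t.
  2x1 + 5x2 + s1 = 33
  3x1 + 3x2 + s2 = 37
  3x1 + 5x2 + s3 = 37
  x1, x2, s1, s2, s3 ≥ 0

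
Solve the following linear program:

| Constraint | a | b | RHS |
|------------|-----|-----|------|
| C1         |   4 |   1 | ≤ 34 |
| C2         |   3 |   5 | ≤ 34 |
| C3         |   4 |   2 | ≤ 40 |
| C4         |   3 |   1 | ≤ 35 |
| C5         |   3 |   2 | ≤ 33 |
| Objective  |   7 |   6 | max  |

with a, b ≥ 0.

Evaluate the objective at each vertex of the feasible region:
  z(0, 0) = 0
  z(8.5, 0) = 59.5
  z(8, 2) = 68  ←
  z(0, 6.8) = 40.8
The maximum is at a = 8, b = 2.

a = 8, b = 2, z = 68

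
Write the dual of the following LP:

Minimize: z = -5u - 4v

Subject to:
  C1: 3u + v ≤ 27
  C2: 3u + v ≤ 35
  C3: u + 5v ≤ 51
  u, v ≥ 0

Primal min cᵀx s.t. Ax ≤ b, x ≥ 0  →  Dual max −bᵀy s.t. Aᵀy ≥ −c, y ≥ 0.

Maximize: z = -27y1 - 35y2 - 51y3

Subject to:
  3y1 + 3y2 + y3 ≥ 5
  y1 + y2 + 5y3 ≥ 4
  y1, y2, y3 ≥ 0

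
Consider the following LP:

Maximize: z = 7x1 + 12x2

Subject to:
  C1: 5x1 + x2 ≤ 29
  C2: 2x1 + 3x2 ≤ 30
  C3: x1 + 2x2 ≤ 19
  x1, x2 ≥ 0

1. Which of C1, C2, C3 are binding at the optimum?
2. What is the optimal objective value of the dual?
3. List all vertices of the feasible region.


1. C2, C3
2. 117
3. (0, 0), (5.8, 0), (4.385, 7.077), (3, 8), (0, 9.5)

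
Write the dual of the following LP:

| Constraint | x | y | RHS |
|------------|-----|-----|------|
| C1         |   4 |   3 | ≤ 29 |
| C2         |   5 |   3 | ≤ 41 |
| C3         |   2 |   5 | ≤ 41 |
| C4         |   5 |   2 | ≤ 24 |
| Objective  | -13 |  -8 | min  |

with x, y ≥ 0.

Primal min cᵀx s.t. Ax ≤ b, x ≥ 0  →  Dual max −bᵀy s.t. Aᵀy ≥ −c, y ≥ 0.

Maximize: z = -29y1 - 41y2 - 41y3 - 24y4

Subject to:
  4y1 + 5y2 + 2y3 + 5y4 ≥ 13
  3y1 + 3y2 + 5y3 + 2y4 ≥ 8
  y1, y2, y3, y4 ≥ 0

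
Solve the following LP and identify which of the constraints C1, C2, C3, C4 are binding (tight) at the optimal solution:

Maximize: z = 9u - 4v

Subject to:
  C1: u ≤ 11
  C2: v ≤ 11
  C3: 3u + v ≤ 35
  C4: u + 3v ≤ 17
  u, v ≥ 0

At u = 11, v = 0, compute slack b - a·x for each constraint:
  C1: 11 − 11 = 0  (binding)
  C2: 11 − 0 = 11  (slack)
  C3: 35 − 33 = 2  (slack)
  C4: 17 − 11 = 6  (slack)

Optimal: u = 11, v = 0
Binding: C1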